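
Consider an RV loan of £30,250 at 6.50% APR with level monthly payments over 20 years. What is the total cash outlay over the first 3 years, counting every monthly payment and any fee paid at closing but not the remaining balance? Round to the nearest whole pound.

At 6.50% the monthly rate is 0.0054167, so the payment is 30,250 × 0.0054167 / (1 − 1.0054167^−240) = £225.54.
Total outlay = 36 × £225.54 = £8,119.44.

£8,119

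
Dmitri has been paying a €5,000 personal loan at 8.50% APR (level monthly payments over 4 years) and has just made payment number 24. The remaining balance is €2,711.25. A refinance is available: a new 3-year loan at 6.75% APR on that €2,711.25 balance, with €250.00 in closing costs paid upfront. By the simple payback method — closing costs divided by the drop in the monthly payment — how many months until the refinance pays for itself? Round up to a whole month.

7 months

Current payment = 5,000 × 8.5%/12 / (1 − (1+0.0070833)^−48) = €123.24.
Refinanced payment = 2,711.25 × 0.0056250 / (1 − (1+0.0056250)^−36) = €83.41.
Monthly savings = €123.24 − €83.41 = €39.83.
Break-even = €250.00 / €39.83 = 6.28 → 7 months.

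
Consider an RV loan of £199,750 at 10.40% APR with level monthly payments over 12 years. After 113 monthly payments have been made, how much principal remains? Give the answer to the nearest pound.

With monthly rate i = 10.4%/12 = 0.0086667, the balance after k of n payments is P · [(1+i)^n − (1+i)^k] / [(1+i)^n − 1].
(1+0.0086667)^144 = 3.46468959 and (1+0.0086667)^113 = 2.65146924, so the balance is 199,750 × (3.46468959 − 2.65146924) / (3.46468959 − 1) = £65,907.19.

£65,907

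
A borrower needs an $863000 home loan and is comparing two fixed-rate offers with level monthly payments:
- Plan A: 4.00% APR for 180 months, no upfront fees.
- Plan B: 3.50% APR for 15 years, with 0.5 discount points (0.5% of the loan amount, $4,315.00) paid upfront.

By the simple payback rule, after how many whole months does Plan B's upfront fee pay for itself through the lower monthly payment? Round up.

Plan A: at 4.00% the monthly rate is 0.0033333, so the payment is 863,000 × 0.0033333 / (1 − 1.0033333^−180) = $6,383.51.
Plan B: at 3.50% the monthly rate is 0.0029167, so the payment is 863,000 × 0.0029167 / (1 − 1.0029167^−180) = $6,169.44.
Monthly savings = $6,383.51 − $6,169.44 = $214.07.
Break-even = $4,315.00 / $214.07 = 20.16 → 21 months.

21 months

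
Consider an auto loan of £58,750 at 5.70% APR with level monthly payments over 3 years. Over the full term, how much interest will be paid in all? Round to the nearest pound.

At 5.70% the monthly rate is 0.0047500, so the payment is 58,750 × 0.0047500 / (1 − 1.0047500^−36) = £1,779.31.
Total paid = 36 × £1,779.31 = £64,055.16; interest = £64,055.16 − £58,750 = £5,305.16.

£5,305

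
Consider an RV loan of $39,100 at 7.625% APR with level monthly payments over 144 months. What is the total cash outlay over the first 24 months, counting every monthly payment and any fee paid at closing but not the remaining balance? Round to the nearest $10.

$9,970

Monthly rate = 7.625%/12 = 0.0063542; payment = 39,100 × 0.0063542 / (1 − (1+0.0063542)^−144) = $415.24.
Total outlay = 24 × $415.24 = $9,965.76.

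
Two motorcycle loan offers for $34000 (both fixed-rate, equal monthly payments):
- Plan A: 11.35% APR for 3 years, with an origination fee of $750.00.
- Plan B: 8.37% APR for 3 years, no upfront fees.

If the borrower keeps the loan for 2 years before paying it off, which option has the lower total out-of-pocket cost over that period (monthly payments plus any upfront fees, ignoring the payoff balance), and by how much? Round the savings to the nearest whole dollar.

Plan B by $1,890

Plan A: at 11.35% the monthly rate is 0.0094583, so the payment is 34,000 × 0.0094583 / (1 − 1.0094583^−36) = $1,118.76.
Plan B: at 8.37% the monthly rate is 0.0069750, so the payment is 34,000 × 0.0069750 / (1 − 1.0069750^−36) = $1,071.25.
Over 24 months: Plan A costs 24 × $1,118.76 + $750.00 = $27,600.24; Plan B costs 24 × $1,071.25 = $25,710.00.
Plan B is cheaper by $27,600.24 − $25,710.00 = $1,890.24.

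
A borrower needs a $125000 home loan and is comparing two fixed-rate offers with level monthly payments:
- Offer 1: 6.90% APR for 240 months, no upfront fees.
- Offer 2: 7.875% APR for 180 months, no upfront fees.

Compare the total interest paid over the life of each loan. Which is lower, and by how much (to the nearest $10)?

Offer 2 by $17,390

Offer 1: at 6.90% the monthly rate is 0.0057500, so the payment is 125,000 × 0.0057500 / (1 − 1.0057500^−240) = $961.63.
Total interest on Offer 1 = 240 × $961.63 − $125,000 = $105,791.20.
Offer 2: monthly rate = 7.875%/12 = 0.0065625; payment = 125,000 × 0.0065625 / (1 − (1+0.0065625)^−180) = $1,185.56.
Total interest on Offer 2 = 180 × $1,185.56 − $125,000 = $88,400.80.
Offer 2 is lower by $17,390.40.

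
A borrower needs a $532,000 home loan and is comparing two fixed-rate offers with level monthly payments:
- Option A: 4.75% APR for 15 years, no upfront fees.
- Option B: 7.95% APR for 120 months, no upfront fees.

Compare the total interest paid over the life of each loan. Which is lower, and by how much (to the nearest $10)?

Option A: at 4.75% the monthly rate is 0.0039583, so the payment is 532,000 × 0.0039583 / (1 − 1.0039583^−180) = $4,138.07.
Total interest on Option A = 180 × $4,138.07 − $532,000 = $212,852.60.
Option B: at 7.95% the monthly rate is 0.0066250, so the payment is 532,000 × 0.0066250 / (1 − 1.0066250^−120) = $6,440.58.
Total interest on Option B = 120 × $6,440.58 − $532,000 = $240,869.60.
Option A is lower by $28,017.00.

Option A by $28,020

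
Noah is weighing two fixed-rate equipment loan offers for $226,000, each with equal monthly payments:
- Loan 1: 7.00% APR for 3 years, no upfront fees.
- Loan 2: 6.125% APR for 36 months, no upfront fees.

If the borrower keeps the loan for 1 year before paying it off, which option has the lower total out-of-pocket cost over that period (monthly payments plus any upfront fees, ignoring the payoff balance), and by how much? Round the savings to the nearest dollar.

Loan 1: monthly rate = 7%/12 = 0.0058333; payment = 226,000 × 0.0058333 / (1 − (1+0.0058333)^−36) = $6,978.22.
Loan 2: at 6.125% the monthly rate is 0.0051042, so the payment is 226,000 × 0.0051042 / (1 − 1.0051042^−36) = $6,888.17.
Over 12 months: Loan 1 costs 12 × $6,978.22 = $83,738.64; Loan 2 costs 12 × $6,888.17 = $82,658.04.
Loan 2 is cheaper by $83,738.64 − $82,658.04 = $1,080.60.

Loan 2 by $1,081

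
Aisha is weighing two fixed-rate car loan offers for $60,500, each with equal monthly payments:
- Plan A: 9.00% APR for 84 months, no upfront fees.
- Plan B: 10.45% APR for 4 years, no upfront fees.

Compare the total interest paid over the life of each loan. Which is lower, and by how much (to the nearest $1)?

Plan B by $7,483

Plan A: monthly rate = 9%/12 = 0.0075000; payment = 60,500 × 0.0075000 / (1 − (1+0.0075000)^−84) = $973.39.
Total interest on Plan A = 84 × $973.39 − $60,500 = $21,264.76.
Plan B: at 10.45% the monthly rate is 0.0087083, so the payment is 60,500 × 0.0087083 / (1 − 1.0087083^−48) = $1,547.54.
Total interest on Plan B = 48 × $1,547.54 − $60,500 = $13,781.92.
Plan B is lower by $7,482.84.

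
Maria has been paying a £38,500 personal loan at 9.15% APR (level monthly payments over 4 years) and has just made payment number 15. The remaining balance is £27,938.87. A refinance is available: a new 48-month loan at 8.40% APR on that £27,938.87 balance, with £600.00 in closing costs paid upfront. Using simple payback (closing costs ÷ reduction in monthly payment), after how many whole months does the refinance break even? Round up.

Current payment = 38,500 × 9.15%/12 / (1 − (1+0.0076250)^−48) = £960.82.
Refinanced payment = 27,938.87 × 0.0070000 / (1 − (1+0.0070000)^−48) = £687.33.
Monthly savings = £960.82 − £687.33 = £273.49.
Break-even = £600.00 / £273.49 = 2.19 → 3 months.

3 months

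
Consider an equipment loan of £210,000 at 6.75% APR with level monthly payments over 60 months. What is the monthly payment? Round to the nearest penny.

At 6.75% the monthly rate is 0.0056250, so the payment is 210,000 × 0.0056250 / (1 − 1.0056250^−60) = £4,133.53.

£4,133.53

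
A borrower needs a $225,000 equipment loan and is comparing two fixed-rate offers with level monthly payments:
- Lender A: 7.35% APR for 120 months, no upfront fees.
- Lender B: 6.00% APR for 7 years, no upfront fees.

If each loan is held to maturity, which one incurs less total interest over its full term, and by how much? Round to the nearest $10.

Lender A: at 7.35% the monthly rate is 0.0061250, so the payment is 225,000 × 0.0061250 / (1 − 1.0061250^−120) = $2,653.21.
Total interest on Lender A = 120 × $2,653.21 − $225,000 = $93,385.20.
Lender B: monthly rate = 6%/12 = 0.0050000; payment = 225,000 × 0.0050000 / (1 − (1+0.0050000)^−84) = $3,286.92.
Total interest on Lender B = 84 × $3,286.92 − $225,000 = $51,101.28.
Lender B is lower by $42,283.92.

Lender B by $42,280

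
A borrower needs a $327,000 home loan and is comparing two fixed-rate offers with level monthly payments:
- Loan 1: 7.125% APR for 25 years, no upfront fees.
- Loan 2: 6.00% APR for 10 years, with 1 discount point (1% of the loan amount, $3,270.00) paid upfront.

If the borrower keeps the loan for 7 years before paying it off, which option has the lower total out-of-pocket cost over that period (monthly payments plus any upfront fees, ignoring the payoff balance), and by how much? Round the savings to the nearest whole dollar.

Loan 1 by $111,887

Loan 1: monthly rate = 7.125%/12 = 0.0059375; payment = 327,000 × 0.0059375 / (1 − (1+0.0059375)^−300) = $2,337.31.
Loan 2: at 6.00% the monthly rate is 0.0050000, so the payment is 327,000 × 0.0050000 / (1 − 1.0050000^−120) = $3,630.37.
Over 84 months: Loan 1 costs 84 × $2,337.31 = $196,334.04; Loan 2 costs 84 × $3,630.37 + $3,270.00 = $308,221.08.
Loan 1 is cheaper by $308,221.08 − $196,334.04 = $111,887.04.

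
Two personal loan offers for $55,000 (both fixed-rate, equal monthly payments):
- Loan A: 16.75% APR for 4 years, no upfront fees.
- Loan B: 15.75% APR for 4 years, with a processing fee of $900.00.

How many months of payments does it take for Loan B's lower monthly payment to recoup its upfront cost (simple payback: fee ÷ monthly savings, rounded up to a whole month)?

Loan A: monthly rate = 16.75%/12 = 0.0139583; payment = 55,000 × 0.0139583 / (1 − (1+0.0139583)^−48) = $1,579.92.
Loan B: at 15.75% the monthly rate is 0.0131250, so the payment is 55,000 × 0.0131250 / (1 − 1.0131250^−48) = $1,551.68.
Monthly savings = $1,579.92 − $1,551.68 = $28.24.
Break-even = $900.00 / $28.24 = 31.87 → 32 months.

32 months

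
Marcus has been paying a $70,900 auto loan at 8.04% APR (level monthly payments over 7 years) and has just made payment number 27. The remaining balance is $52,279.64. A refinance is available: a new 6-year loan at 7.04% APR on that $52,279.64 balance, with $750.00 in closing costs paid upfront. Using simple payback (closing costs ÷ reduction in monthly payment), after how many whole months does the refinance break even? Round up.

4 months

Current payment = 70,900 × 8.04%/12 / (1 − (1+0.0067000)^−84) = $1,106.48.
Refinanced payment = 52,279.64 × 0.0058667 / (1 − (1+0.0058667)^−72) = $892.32.
Monthly savings = $1,106.48 − $892.32 = $214.16.
Break-even = $750.00 / $214.16 = 3.50 → 4 months.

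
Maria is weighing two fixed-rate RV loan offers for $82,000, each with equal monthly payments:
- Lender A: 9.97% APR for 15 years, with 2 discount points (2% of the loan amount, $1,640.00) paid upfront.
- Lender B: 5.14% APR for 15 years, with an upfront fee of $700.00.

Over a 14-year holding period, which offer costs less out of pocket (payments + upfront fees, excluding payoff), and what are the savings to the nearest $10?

Lender B by $38,780

Lender A: at 9.97% the monthly rate is 0.0083083, so the payment is 82,000 × 0.0083083 / (1 − 1.0083083^−180) = $879.67.
Lender B: monthly rate = 5.14%/12 = 0.0042833; payment = 82,000 × 0.0042833 / (1 − (1+0.0042833)^−180) = $654.45.
Over 168 months: Lender A costs 168 × $879.67 + $1,640.00 = $149,424.56; Lender B costs 168 × $654.45 + $700.00 = $110,647.60.
Lender B is cheaper by $149,424.56 − $110,647.60 = $38,776.96.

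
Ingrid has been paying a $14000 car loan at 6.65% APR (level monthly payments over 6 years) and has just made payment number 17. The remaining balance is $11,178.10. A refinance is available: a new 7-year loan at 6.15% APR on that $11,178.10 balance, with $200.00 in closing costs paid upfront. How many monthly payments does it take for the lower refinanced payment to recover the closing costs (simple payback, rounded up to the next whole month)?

Current payment = 14,000 × 6.65%/12 / (1 − (1+0.0055417)^−72) = $236.34.
Refinanced payment = 11,178.10 × 0.0051250 / (1 − (1+0.0051250)^−84) = $164.10.
Monthly savings = $236.34 − $164.10 = $72.24.
Break-even = $200.00 / $72.24 = 2.77 → 3 months.

3 months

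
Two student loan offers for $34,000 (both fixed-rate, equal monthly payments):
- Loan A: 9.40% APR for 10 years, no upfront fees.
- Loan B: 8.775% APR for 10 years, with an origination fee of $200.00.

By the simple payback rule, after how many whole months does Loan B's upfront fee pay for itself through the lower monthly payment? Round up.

Loan A: at 9.40% the monthly rate is 0.0078333, so the payment is 34,000 × 0.0078333 / (1 − 1.0078333^−120) = $438.09.
Loan B: at 8.775% the monthly rate is 0.0073125, so the payment is 34,000 × 0.0073125 / (1 − 1.0073125^−120) = $426.57.
Monthly savings = $438.09 − $426.57 = $11.52.
Break-even = $200.00 / $11.52 = 17.36 → 18 months.

18 months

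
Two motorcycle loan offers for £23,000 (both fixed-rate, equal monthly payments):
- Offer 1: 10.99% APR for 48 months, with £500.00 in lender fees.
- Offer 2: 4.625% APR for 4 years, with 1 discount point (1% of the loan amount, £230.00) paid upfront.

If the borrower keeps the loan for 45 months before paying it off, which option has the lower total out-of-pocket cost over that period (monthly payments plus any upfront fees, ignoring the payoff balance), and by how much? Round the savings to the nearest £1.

Offer 1: monthly rate = 10.99%/12 = 0.0091583; payment = 23,000 × 0.0091583 / (1 − (1+0.0091583)^−48) = £594.34.
Offer 2: monthly rate = 4.625%/12 = 0.0038542; payment = 23,000 × 0.0038542 / (1 − (1+0.0038542)^−48) = £525.78.
Over 45 months: Offer 1 costs 45 × £594.34 + £500.00 = £27,245.30; Offer 2 costs 45 × £525.78 + £230.00 = £23,890.10.
Offer 2 is cheaper by £27,245.30 − £23,890.10 = £3,355.20.

Offer 2 by £3,355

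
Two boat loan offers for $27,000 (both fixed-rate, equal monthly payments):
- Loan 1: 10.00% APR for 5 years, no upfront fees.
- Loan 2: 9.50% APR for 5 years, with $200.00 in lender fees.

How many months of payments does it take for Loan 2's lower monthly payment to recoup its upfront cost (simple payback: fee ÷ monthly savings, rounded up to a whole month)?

31 months

Loan 1: at 10.00% the monthly rate is 0.0083333, so the payment is 27,000 × 0.0083333 / (1 − 1.0083333^−60) = $573.67.
Loan 2: monthly rate = 9.5%/12 = 0.0079167; payment = 27,000 × 0.0079167 / (1 − (1+0.0079167)^−60) = $567.05.
Monthly savings = $573.67 − $567.05 = $6.62.
Break-even = $200.00 / $6.62 = 30.21 → 31 months.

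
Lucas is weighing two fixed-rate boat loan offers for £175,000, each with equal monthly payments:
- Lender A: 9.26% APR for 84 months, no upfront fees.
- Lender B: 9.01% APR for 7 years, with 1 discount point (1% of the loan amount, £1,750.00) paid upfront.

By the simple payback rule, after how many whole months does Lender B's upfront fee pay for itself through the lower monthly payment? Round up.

79 months

Lender A: monthly rate = 9.26%/12 = 0.0077167; payment = 175,000 × 0.0077167 / (1 − (1+0.0077167)^−84) = £2,838.73.
Lender B: at 9.01% the monthly rate is 0.0075083, so the payment is 175,000 × 0.0075083 / (1 − 1.0075083^−84) = £2,816.48.
Monthly savings = £2,838.73 − £2,816.48 = £22.25.
Break-even = £1,750.00 / £22.25 = 78.65 → 79 months.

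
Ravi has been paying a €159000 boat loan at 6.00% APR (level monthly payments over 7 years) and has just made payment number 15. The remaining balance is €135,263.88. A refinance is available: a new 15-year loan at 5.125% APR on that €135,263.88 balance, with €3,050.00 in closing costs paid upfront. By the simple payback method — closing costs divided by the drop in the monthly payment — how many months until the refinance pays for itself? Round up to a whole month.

3 months

Current payment = 159,000 × 6%/12 / (1 − (1+0.0050000)^−84) = €2,322.76.
Refinanced payment = 135,263.88 × 0.0042708 / (1 − (1+0.0042708)^−180) = €1,078.49.
Monthly savings = €2,322.76 − €1,078.49 = €1,244.27.
Break-even = €3,050.00 / €1,244.27 = 2.45 → 3 months.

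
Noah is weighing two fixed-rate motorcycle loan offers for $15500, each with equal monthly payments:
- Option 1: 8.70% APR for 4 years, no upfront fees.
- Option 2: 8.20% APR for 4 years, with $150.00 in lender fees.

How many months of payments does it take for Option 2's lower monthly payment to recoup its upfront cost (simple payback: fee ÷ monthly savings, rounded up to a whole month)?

Option 1: monthly rate = 8.7%/12 = 0.0072500; payment = 15,500 × 0.0072500 / (1 − (1+0.0072500)^−48) = $383.51.
Option 2: at 8.20% the monthly rate is 0.0068333, so the payment is 15,500 × 0.0068333 / (1 − 1.0068333^−48) = $379.86.
Monthly savings = $383.51 − $379.86 = $3.65.
Break-even = $150.00 / $3.65 = 41.10 → 42 months.

42 months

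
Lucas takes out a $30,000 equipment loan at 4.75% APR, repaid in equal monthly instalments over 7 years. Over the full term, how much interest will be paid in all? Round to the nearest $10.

$5,320

Monthly rate = 4.75%/12 = 0.0039583; payment = 30,000 × 0.0039583 / (1 − (1+0.0039583)^−84) = $420.50.
Total paid = 84 × $420.50 = $35,322.00; interest = $35,322.00 − $30,000 = $5,322.00.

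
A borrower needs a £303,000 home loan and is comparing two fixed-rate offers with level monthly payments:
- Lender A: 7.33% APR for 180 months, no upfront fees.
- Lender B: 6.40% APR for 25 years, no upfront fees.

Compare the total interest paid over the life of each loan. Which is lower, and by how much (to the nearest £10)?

Lender A: at 7.33% the monthly rate is 0.0061083, so the payment is 303,000 × 0.0061083 / (1 − 1.0061083^−180) = £2,779.66.
Total interest on Lender A = 180 × £2,779.66 − £303,000 = £197,338.80.
Lender B: monthly rate = 6.4%/12 = 0.0053333; payment = 303,000 × 0.0053333 / (1 − (1+0.0053333)^−300) = £2,026.98.
Total interest on Lender B = 300 × £2,026.98 − £303,000 = £305,094.00.
Lender A is lower by £107,755.20.

Lender A by £107,760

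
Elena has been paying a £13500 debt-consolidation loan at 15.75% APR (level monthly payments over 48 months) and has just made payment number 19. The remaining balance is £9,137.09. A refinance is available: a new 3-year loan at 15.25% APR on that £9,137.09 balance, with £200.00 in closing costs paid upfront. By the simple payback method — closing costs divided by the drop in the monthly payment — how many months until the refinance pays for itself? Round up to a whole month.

4 months

Current payment = 13,500 × 15.75%/12 / (1 − (1+0.0131250)^−48) = £380.87.
Refinanced payment = 9,137.09 × 0.0127083 / (1 − (1+0.0127083)^−36) = £317.86.
Monthly savings = £380.87 − £317.86 = £63.01.
Break-even = £200.00 / £63.01 = 3.17 → 4 months.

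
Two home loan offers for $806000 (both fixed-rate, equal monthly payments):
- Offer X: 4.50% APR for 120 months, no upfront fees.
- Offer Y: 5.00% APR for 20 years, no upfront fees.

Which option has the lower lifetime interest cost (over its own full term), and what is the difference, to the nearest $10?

Offer X by $274,230

Offer X: at 4.50% the monthly rate is 0.0037500, so the payment is 806,000 × 0.0037500 / (1 − 1.0037500^−120) = $8,353.26.
Total interest on Offer X = 120 × $8,353.26 − $806,000 = $196,391.20.
Offer Y: at 5.00% the monthly rate is 0.0041667, so the payment is 806,000 × 0.0041667 / (1 − 1.0041667^−240) = $5,319.24.
Total interest on Offer Y = 240 × $5,319.24 − $806,000 = $470,617.60.
Offer X is lower by $274,226.40.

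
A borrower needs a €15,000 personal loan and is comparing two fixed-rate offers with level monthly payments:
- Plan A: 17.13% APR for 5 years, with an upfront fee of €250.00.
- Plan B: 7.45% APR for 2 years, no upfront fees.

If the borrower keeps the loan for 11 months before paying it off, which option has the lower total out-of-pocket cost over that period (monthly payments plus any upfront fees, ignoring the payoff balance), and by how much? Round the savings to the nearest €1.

Plan A by €3,059

Plan A: at 17.13% the monthly rate is 0.0142750, so the payment is 15,000 × 0.0142750 / (1 − 1.0142750^−60) = €373.84.
Plan B: monthly rate = 7.45%/12 = 0.0062083; payment = 15,000 × 0.0062083 / (1 − (1+0.0062083)^−24) = €674.65.
Over 11 months: Plan A costs 11 × €373.84 + €250.00 = €4,362.24; Plan B costs 11 × €674.65 = €7,421.15.
Plan A is cheaper by €7,421.15 − €4,362.24 = €3,058.91.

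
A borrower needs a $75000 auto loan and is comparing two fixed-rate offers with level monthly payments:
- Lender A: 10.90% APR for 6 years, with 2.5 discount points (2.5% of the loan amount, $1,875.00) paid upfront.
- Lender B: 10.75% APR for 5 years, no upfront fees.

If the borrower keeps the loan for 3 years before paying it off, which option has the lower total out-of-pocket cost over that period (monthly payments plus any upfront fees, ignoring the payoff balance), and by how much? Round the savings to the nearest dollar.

Lender A: at 10.90% the monthly rate is 0.0090833, so the payment is 75,000 × 0.0090833 / (1 − 1.0090833^−72) = $1,423.72.
Lender B: monthly rate = 10.75%/12 = 0.0089583; payment = 75,000 × 0.0089583 / (1 − (1+0.0089583)^−60) = $1,621.35.
Over 36 months: Lender A costs 36 × $1,423.72 + $1,875.00 = $53,128.92; Lender B costs 36 × $1,621.35 = $58,368.60.
Lender A is cheaper by $58,368.60 − $53,128.92 = $5,239.68.

Lender A by $5,240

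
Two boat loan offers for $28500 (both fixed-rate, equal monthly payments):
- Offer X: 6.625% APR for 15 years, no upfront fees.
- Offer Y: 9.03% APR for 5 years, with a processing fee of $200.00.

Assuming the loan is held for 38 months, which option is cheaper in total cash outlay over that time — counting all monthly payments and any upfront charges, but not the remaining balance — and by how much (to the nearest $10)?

Offer X: monthly rate = 6.625%/12 = 0.0055208; payment = 28,500 × 0.0055208 / (1 − (1+0.0055208)^−180) = $250.23.
Offer Y: monthly rate = 9.03%/12 = 0.0075250; payment = 28,500 × 0.0075250 / (1 − (1+0.0075250)^−60) = $592.03.
Over 38 months: Offer X costs 38 × $250.23 = $9,508.74; Offer Y costs 38 × $592.03 + $200.00 = $22,697.14.
Offer X is cheaper by $22,697.14 − $9,508.74 = $13,188.40.

Offer X by $13,190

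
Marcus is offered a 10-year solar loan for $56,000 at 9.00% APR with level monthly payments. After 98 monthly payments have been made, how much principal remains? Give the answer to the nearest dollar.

With monthly rate i = 9%/12 = 0.0075000, the balance after k of n payments is P · [(1+i)^n − (1+i)^k] / [(1+i)^n − 1].
(1+0.0075000)^120 = 2.45135708 and (1+0.0075000)^98 = 2.07977030, so the balance is 56,000 × (2.45135708 − 2.07977030) / (2.45135708 − 1) = $14,337.52.

$14,338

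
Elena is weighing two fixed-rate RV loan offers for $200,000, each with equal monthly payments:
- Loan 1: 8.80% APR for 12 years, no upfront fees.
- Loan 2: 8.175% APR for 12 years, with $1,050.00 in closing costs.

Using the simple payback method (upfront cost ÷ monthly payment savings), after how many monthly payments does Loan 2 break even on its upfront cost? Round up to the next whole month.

Loan 1: at 8.80% the monthly rate is 0.0073333, so the payment is 200,000 × 0.0073333 / (1 − 1.0073333^−144) = $2,253.59.
Loan 2: monthly rate = 8.175%/12 = 0.0068125; payment = 200,000 × 0.0068125 / (1 − (1+0.0068125)^−144) = $2,184.14.
Monthly savings = $2,253.59 − $2,184.14 = $69.45.
Break-even = $1,050.00 / $69.45 = 15.12 → 16 months.

16 months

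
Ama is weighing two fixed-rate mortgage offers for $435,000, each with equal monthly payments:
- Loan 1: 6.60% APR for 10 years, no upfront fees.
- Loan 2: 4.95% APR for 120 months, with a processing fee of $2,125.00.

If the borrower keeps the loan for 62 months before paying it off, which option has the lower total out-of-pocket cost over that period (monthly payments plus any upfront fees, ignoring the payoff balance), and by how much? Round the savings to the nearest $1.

Loan 1: at 6.60% the monthly rate is 0.0055000, so the payment is 435,000 × 0.0055000 / (1 − 1.0055000^−120) = $4,961.50.
Loan 2: at 4.95% the monthly rate is 0.0041250, so the payment is 435,000 × 0.0041250 / (1 − 1.0041250^−120) = $4,603.23.
Over 62 months: Loan 1 costs 62 × $4,961.50 = $307,613.00; Loan 2 costs 62 × $4,603.23 + $2,125.00 = $287,525.26.
Loan 2 is cheaper by $307,613.00 − $287,525.26 = $20,087.74.

Loan 2 by $20,088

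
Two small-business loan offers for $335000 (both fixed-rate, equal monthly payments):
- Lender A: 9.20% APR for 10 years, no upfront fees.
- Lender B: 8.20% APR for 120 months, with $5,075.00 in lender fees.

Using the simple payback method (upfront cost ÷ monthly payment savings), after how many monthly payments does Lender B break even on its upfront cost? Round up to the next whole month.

29 months

Lender A: monthly rate = 9.2%/12 = 0.0076667; payment = 335,000 × 0.0076667 / (1 − (1+0.0076667)^−120) = $4,279.98.
Lender B: monthly rate = 8.2%/12 = 0.0068333; payment = 335,000 × 0.0068333 / (1 − (1+0.0068333)^−120) = $4,099.96.
Monthly savings = $4,279.98 − $4,099.96 = $180.02.
Break-even = $5,075.00 / $180.02 = 28.19 → 29 months.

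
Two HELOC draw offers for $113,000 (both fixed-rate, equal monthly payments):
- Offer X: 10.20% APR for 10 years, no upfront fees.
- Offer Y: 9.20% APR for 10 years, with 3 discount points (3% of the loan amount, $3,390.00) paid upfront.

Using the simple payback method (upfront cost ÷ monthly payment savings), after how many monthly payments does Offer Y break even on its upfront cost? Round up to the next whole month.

Offer X: monthly rate = 10.2%/12 = 0.0085000; payment = 113,000 × 0.0085000 / (1 − (1+0.0085000)^−120) = $1,505.85.
Offer Y: at 9.20% the monthly rate is 0.0076667, so the payment is 113,000 × 0.0076667 / (1 − 1.0076667^−120) = $1,443.70.
Monthly savings = $1,505.85 − $1,443.70 = $62.15.
Break-even = $3,390.00 / $62.15 = 54.55 → 55 months.

55 months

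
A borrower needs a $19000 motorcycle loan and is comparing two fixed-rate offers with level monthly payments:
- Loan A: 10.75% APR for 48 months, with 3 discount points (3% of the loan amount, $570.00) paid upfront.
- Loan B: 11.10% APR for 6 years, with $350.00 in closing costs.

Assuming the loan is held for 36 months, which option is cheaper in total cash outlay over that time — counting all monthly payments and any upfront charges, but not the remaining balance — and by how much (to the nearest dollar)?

Loan B by $4,761

Loan A: monthly rate = 10.75%/12 = 0.0089583; payment = 19,000 × 0.0089583 / (1 − (1+0.0089583)^−48) = $488.76.
Loan B: at 11.10% the monthly rate is 0.0092500, so the payment is 19,000 × 0.0092500 / (1 − 1.0092500^−72) = $362.62.
Over 36 months: Loan A costs 36 × $488.76 + $570.00 = $18,165.36; Loan B costs 36 × $362.62 + $350.00 = $13,404.32.
Loan B is cheaper by $18,165.36 − $13,404.32 = $4,761.04.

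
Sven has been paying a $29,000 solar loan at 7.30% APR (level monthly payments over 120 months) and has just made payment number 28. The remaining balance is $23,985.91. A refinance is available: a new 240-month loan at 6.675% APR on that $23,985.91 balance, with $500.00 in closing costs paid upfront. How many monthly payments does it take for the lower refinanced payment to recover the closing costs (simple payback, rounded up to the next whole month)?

4 months

Current payment = 29,000 × 7.3%/12 / (1 − (1+0.0060833)^−120) = $341.22.
Refinanced payment = 23,985.91 × 0.0055625 / (1 − (1+0.0055625)^−240) = $181.31.
Monthly savings = $341.22 − $181.31 = $159.91.
Break-even = $500.00 / $159.91 = 3.13 → 4 months.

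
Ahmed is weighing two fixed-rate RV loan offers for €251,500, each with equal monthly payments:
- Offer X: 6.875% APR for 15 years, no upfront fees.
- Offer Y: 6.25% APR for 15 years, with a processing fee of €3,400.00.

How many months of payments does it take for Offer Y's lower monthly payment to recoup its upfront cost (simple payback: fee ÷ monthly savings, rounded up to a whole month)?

40 months

Offer X: at 6.875% the monthly rate is 0.0057292, so the payment is 251,500 × 0.0057292 / (1 − 1.0057292^−180) = €2,243.01.
Offer Y: at 6.25% the monthly rate is 0.0052083, so the payment is 251,500 × 0.0052083 / (1 − 1.0052083^−180) = €2,156.42.
Monthly savings = €2,243.01 − €2,156.42 = €86.59.
Break-even = €3,400.00 / €86.59 = 39.27 → 40 months.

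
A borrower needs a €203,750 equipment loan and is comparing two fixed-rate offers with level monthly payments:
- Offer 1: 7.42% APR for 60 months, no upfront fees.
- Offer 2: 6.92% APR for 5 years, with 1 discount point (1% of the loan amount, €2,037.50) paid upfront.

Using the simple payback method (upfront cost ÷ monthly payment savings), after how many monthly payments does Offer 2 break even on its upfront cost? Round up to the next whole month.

43 months

Offer 1: monthly rate = 7.42%/12 = 0.0061833; payment = 203,750 × 0.0061833 / (1 − (1+0.0061833)^−60) = €4,074.99.
Offer 2: monthly rate = 6.92%/12 = 0.0057667; payment = 203,750 × 0.0057667 / (1 − (1+0.0057667)^−60) = €4,026.81.
Monthly savings = €4,074.99 − €4,026.81 = €48.18.
Break-even = €2,037.50 / €48.18 = 42.29 → 43 months.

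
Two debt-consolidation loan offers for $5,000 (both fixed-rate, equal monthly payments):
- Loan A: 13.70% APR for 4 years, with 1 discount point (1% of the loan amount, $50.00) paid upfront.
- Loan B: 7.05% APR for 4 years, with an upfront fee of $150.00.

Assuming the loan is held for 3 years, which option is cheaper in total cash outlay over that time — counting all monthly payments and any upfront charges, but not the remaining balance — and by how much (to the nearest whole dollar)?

Loan A: monthly rate = 13.7%/12 = 0.0114167; payment = 5,000 × 0.0114167 / (1 − (1+0.0114167)^−48) = $135.88.
Loan B: monthly rate = 7.05%/12 = 0.0058750; payment = 5,000 × 0.0058750 / (1 − (1+0.0058750)^−48) = $119.85.
Over 36 months: Loan A costs 36 × $135.88 + $50.00 = $4,941.68; Loan B costs 36 × $119.85 + $150.00 = $4,464.60.
Loan B is cheaper by $4,941.68 − $4,464.60 = $477.08.

Loan B by $477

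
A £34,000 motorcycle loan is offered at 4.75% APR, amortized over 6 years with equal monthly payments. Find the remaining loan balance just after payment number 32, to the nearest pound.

£20,075

With monthly rate i = 4.75%/12 = 0.0039583, the balance after k of n payments is P · [(1+i)^n − (1+i)^k] / [(1+i)^n − 1].
(1+0.0039583)^72 = 1.32901414 and (1+0.0039583)^32 = 1.13475484, so the balance is 34,000 × (1.32901414 − 1.13475484) / (1.32901414 − 1) = £20,074.57.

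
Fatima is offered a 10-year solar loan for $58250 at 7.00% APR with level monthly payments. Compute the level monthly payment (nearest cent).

$676.33

At 7.00% the monthly rate is 0.0058333, so the payment is 58,250 × 0.0058333 / (1 − 1.0058333^−120) = $676.33.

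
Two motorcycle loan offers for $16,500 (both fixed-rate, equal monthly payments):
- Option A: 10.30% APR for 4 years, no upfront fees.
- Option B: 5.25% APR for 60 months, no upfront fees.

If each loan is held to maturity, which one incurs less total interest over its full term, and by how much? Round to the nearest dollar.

Option B by $1,405

Option A: monthly rate = 10.3%/12 = 0.0085833; payment = 16,500 × 0.0085833 / (1 − (1+0.0085833)^−48) = $420.86.
Total interest on Option A = 48 × $420.86 − $16,500 = $3,701.28.
Option B: monthly rate = 5.25%/12 = 0.0043750; payment = 16,500 × 0.0043750 / (1 − (1+0.0043750)^−60) = $313.27.
Total interest on Option B = 60 × $313.27 − $16,500 = $2,296.20.
Option B is lower by $1,405.08.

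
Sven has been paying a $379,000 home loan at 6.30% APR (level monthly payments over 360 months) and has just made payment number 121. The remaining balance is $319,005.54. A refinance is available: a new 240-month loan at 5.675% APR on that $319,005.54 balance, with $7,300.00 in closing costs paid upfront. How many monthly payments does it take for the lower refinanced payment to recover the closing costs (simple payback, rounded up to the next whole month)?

61 months

Current payment = 379,000 × 6.3%/12 / (1 − (1+0.0052500)^−360) = $2,345.91.
Refinanced payment = 319,005.54 × 0.0047292 / (1 − (1+0.0047292)^−240) = $2,226.05.
Monthly savings = $2,345.91 − $2,226.05 = $119.86.
Break-even = $7,300.00 / $119.86 = 60.90 → 61 months.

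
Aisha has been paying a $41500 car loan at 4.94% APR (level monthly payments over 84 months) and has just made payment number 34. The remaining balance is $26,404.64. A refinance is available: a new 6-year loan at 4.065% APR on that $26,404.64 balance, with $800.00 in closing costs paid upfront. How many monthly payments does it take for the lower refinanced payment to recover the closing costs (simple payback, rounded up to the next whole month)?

Current payment = 41,500 × 4.94%/12 / (1 − (1+0.0041167)^−84) = $585.39.
Refinanced payment = 26,404.64 × 0.0033875 / (1 − (1+0.0033875)^−72) = $413.89.
Monthly savings = $585.39 − $413.89 = $171.50.
Break-even = $800.00 / $171.50 = 4.66 → 5 months.

5 months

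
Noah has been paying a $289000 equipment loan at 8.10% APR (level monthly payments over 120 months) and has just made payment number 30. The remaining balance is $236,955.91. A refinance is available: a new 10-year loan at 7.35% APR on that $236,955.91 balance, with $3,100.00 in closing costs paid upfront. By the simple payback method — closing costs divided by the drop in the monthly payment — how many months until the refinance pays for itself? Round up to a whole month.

Current payment = 289,000 × 8.1%/12 / (1 − (1+0.0067500)^−120) = $3,521.66.
Refinanced payment = 236,955.91 × 0.0061250 / (1 − (1+0.0061250)^−120) = $2,794.19.
Monthly savings = $3,521.66 − $2,794.19 = $727.47.
Break-even = $3,100.00 / $727.47 = 4.26 → 5 months.

5 months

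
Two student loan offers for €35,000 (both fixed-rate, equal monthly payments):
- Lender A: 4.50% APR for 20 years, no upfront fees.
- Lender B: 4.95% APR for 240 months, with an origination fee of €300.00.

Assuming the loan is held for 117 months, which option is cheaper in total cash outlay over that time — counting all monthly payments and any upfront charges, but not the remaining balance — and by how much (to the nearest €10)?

Lender A by €1,310

Lender A: at 4.50% the monthly rate is 0.0037500, so the payment is 35,000 × 0.0037500 / (1 − 1.0037500^−240) = €221.43.
Lender B: at 4.95% the monthly rate is 0.0041250, so the payment is 35,000 × 0.0041250 / (1 − 1.0041250^−240) = €230.02.
Over 117 months: Lender A costs 117 × €221.43 = €25,907.31; Lender B costs 117 × €230.02 + €300.00 = €27,212.34.
Lender A is cheaper by €27,212.34 − €25,907.31 = €1,305.03.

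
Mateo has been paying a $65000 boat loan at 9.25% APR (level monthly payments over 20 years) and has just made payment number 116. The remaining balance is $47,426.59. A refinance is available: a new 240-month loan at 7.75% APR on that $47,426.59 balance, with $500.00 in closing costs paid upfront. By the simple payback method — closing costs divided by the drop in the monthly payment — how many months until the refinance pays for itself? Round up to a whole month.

3 months

Current payment = 65,000 × 9.25%/12 / (1 − (1+0.0077083)^−240) = $595.31.
Refinanced payment = 47,426.59 × 0.0064583 / (1 − (1+0.0064583)^−240) = $389.35.
Monthly savings = $595.31 − $389.35 = $205.96.
Break-even = $500.00 / $205.96 = 2.43 → 3 months.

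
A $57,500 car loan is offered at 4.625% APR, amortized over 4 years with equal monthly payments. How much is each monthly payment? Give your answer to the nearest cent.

Monthly rate = 4.625%/12 = 0.0038542; payment = 57,500 × 0.0038542 / (1 − (1+0.0038542)^−48) = $1,314.44.

$1,314.44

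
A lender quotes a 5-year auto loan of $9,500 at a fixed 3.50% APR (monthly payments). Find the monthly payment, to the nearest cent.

Monthly rate = 3.5%/12 = 0.0029167; payment = 9,500 × 0.0029167 / (1 − (1+0.0029167)^−60) = $172.82.

$172.82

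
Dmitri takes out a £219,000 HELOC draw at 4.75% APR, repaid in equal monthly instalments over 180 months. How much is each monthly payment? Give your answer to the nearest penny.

Monthly rate = 4.75%/12 = 0.0039583; payment = 219,000 × 0.0039583 / (1 − (1+0.0039583)^−180) = £1,703.45.

£1,703.45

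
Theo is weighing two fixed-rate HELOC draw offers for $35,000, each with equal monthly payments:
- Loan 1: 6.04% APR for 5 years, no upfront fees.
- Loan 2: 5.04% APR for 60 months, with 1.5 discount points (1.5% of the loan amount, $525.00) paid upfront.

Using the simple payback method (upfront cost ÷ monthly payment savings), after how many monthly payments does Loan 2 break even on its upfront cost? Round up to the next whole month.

Loan 1: at 6.04% the monthly rate is 0.0050333, so the payment is 35,000 × 0.0050333 / (1 − 1.0050333^−60) = $677.30.
Loan 2: monthly rate = 5.04%/12 = 0.0042000; payment = 35,000 × 0.0042000 / (1 − (1+0.0042000)^−60) = $661.13.
Monthly savings = $677.30 − $661.13 = $16.17.
Break-even = $525.00 / $16.17 = 32.47 → 33 months.

33 months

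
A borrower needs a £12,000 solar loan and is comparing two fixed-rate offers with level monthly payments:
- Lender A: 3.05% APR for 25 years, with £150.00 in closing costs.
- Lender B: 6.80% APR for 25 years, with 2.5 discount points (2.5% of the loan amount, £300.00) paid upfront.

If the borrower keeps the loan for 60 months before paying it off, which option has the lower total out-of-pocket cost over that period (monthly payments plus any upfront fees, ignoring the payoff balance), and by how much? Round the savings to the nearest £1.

Lender A by £1,714

Lender A: monthly rate = 3.05%/12 = 0.0025417; payment = 12,000 × 0.0025417 / (1 − (1+0.0025417)^−300) = £57.22.
Lender B: at 6.80% the monthly rate is 0.0056667, so the payment is 12,000 × 0.0056667 / (1 − 1.0056667^−300) = £83.29.
Over 60 months: Lender A costs 60 × £57.22 + £150.00 = £3,583.20; Lender B costs 60 × £83.29 + £300.00 = £5,297.40.
Lender A is cheaper by £5,297.40 − £3,583.20 = £1,714.20.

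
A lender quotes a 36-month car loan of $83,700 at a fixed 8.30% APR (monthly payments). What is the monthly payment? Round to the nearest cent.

Monthly rate = 8.3%/12 = 0.0069167; payment = 83,700 × 0.0069167 / (1 − (1+0.0069167)^−36) = $2,634.45.

$2,634.45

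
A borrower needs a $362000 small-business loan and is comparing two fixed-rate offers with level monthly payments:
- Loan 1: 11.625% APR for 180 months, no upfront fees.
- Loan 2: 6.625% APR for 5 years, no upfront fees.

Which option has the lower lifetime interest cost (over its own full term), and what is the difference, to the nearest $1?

Loan 1: monthly rate = 11.625%/12 = 0.0096875; payment = 362,000 × 0.0096875 / (1 − (1+0.0096875)^−180) = $4,257.66.
Total interest on Loan 1 = 180 × $4,257.66 − $362,000 = $404,378.80.
Loan 2: at 6.625% the monthly rate is 0.0055208, so the payment is 362,000 × 0.0055208 / (1 − 1.0055208^−60) = $7,104.16.
Total interest on Loan 2 = 60 × $7,104.16 − $362,000 = $64,249.60.
Loan 2 is lower by $340,129.20.

Loan 2 by $340,129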